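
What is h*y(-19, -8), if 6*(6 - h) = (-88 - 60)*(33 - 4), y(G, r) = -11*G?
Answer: 452276/3 ≈ 1.5076e+5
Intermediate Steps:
h = 2164/3 (h = 6 - (-88 - 60)*(33 - 4)/6 = 6 - (-74)*29/3 = 6 - ⅙*(-4292) = 6 + 2146/3 = 2164/3 ≈ 721.33)
h*y(-19, -8) = 2164*(-11*(-19))/3 = (2164/3)*209 = 452276/3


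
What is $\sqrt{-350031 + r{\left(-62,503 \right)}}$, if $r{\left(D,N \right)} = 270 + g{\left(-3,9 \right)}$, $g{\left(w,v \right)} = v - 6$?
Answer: $9 i \sqrt{4318} \approx 591.4 i$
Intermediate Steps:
$g{\left(w,v \right)} = -6 + v$ ($g{\left(w,v \right)} = v - 6 = -6 + v$)
$r{\left(D,N \right)} = 273$ ($r{\left(D,N \right)} = 270 + \left(-6 + 9\right) = 270 + 3 = 273$)
$\sqrt{-350031 + r{\left(-62,503 \right)}} = \sqrt{-350031 + 273} = \sqrt{-349758} = 9 i \sqrt{4318}$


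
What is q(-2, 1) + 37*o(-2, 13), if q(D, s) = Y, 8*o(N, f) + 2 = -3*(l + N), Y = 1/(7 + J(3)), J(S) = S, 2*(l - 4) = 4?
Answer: -1293/20 ≈ -64.650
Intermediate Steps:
l = 6 (l = 4 + (½)*4 = 4 + 2 = 6)
Y = ⅒ (Y = 1/(7 + 3) = 1/10 = ⅒ ≈ 0.10000)
o(N, f) = -5/2 - 3*N/8 (o(N, f) = -¼ + (-3*(6 + N))/8 = -¼ + (-18 - 3*N)/8 = -¼ + (-9/4 - 3*N/8) = -5/2 - 3*N/8)
q(D, s) = ⅒
q(-2, 1) + 37*o(-2, 13) = ⅒ + 37*(-5/2 - 3/8*(-2)) = ⅒ + 37*(-5/2 + ¾) = ⅒ + 37*(-7/4) = ⅒ - 259/4 = -1293/20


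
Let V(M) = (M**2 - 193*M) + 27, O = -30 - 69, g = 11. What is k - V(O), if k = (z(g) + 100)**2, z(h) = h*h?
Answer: 19906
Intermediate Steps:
z(h) = h**2
O = -99
V(M) = 27 + M**2 - 193*M
k = 48841 (k = (11**2 + 100)**2 = (121 + 100)**2 = 221**2 = 48841)
k - V(O) = 48841 - (27 + (-99)**2 - 193*(-99)) = 48841 - (27 + 9801 + 19107) = 48841 - 1*28935 = 48841 - 28935 = 19906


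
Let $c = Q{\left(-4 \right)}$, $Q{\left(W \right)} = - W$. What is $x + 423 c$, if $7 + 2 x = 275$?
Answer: $1826$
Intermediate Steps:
$x = 134$ ($x = - \frac{7}{2} + \frac{1}{2} \cdot 275 = - \frac{7}{2} + \frac{275}{2} = 134$)
$c = 4$ ($c = \left(-1\right) \left(-4\right) = 4$)
$x + 423 c = 134 + 423 \cdot 4 = 134 + 1692 = 1826$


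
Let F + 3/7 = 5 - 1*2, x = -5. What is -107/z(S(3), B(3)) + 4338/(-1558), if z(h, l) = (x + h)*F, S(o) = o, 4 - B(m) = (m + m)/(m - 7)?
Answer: 505387/28044 ≈ 18.021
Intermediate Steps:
B(m) = 4 - 2*m/(-7 + m) (B(m) = 4 - (m + m)/(m - 7) = 4 - 2*m/(-7 + m))
F = 18/7 (F = -3/7 + (5 - 1*2) = -3/7 + (5 - 2) = -3/7 + 3 = 18/7 ≈ 2.5714)
z(h, l) = -90/7 + 18*h/7 (z(h, l) = (-5 + h)*(18/7) = -90/7 + 18*h/7)
-107/z(S(3), B(3)) + 4338/(-1558) = -107/(-90/7 + (18/7)*3) + 4338/(-1558) = -107/(-90/7 + 54/7) + 4338*(-1/1558) = -107/(-36/7) - 2169/779 = -107*(-7/36) - 2169/779 = 749/36 - 2169/779 = 505387/28044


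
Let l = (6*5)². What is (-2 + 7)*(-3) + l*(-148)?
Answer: -133215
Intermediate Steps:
l = 900 (l = 30² = 900)
(-2 + 7)*(-3) + l*(-148) = (-2 + 7)*(-3) + 900*(-148) = 5*(-3) - 133200 = -15 - 133200 = -133215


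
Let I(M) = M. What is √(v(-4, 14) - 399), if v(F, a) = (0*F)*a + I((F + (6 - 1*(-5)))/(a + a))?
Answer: I*√1595/2 ≈ 19.969*I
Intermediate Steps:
v(F, a) = (11 + F)/(2*a) (v(F, a) = (0*F)*a + (F + (6 - 1*(-5)))/(a + a) = 0*a + (F + (6 + 5))/((2*a)) = 0 + (F + 11)*(1/(2*a)) = 0 + (11 + F)*(1/(2*a)) = 0 + (11 + F)/(2*a) = (11 + F)/(2*a))
√(v(-4, 14) - 399) = √((½)*(11 - 4)/14 - 399) = √((½)*(1/14)*7 - 399) = √(¼ - 399) = √(-1595/4) = I*√1595/2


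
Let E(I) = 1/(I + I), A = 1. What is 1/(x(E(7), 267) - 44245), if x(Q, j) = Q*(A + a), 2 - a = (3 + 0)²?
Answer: -7/309718 ≈ -2.2601e-5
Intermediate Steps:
a = -7 (a = 2 - (3 + 0)² = 2 - 1*3² = 2 - 1*9 = 2 - 9 = -7)
E(I) = 1/(2*I)
x(Q, j) = -6*Q (x(Q, j) = Q*(1 - 7) = Q*(-6) = -6*Q)
1/(x(E(7), 267) - 44245) = 1/(-3/7 - 44245) = 1/(-309718/7) = -7/309718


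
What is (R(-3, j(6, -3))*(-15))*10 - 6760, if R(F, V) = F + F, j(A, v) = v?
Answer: -5860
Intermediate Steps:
R(F, V) = 2*F
(R(-3, j(6, -3))*(-15))*10 - 6760 = ((2*(-3))*(-15))*10 - 6760 = -6*(-15)*10 - 6760 = 90*10 - 6760 = 900 - 6760 = -5860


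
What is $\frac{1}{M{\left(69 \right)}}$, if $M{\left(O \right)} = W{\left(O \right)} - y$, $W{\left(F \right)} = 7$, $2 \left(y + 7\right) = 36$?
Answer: $- \frac{1}{4} \approx -0.25$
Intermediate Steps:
$y = 11$ ($y = -7 + \frac{1}{2} \cdot 36 = -7 + 18 = 11$)
$M{\left(O \right)} = -4$ ($M{\left(O \right)} = 7 - 11 = -4$)
$\frac{1}{M{\left(69 \right)}} = \frac{1}{-4} = - \frac{1}{4}$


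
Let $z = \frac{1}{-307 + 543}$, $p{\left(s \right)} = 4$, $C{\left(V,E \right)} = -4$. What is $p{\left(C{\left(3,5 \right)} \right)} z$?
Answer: $\frac{1}{59} \approx 0.016949$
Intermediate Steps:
$z = \frac{1}{236} \approx 0.0042373$
$p{\left(C{\left(3,5 \right)} \right)} z = 4 \cdot \frac{1}{236} = \frac{1}{59}$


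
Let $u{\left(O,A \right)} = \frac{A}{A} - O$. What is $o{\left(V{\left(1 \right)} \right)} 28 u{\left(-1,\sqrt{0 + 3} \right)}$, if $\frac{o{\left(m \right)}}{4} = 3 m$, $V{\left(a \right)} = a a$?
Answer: $672$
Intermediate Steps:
$u{\left(O,A \right)} = 1 - O$
$V{\left(a \right)} = a^{2}$
$o{\left(m \right)} = 12 m$ ($o{\left(m \right)} = 4 \cdot 3 m = 12 m$)
$o{\left(V{\left(1 \right)} \right)} 28 u{\left(-1,\sqrt{0 + 3} \right)} = 12 \cdot 1^{2} \cdot 28 \left(1 - -1\right) = 12 \cdot 1 \cdot 28 \left(1 + 1\right) = 12 \cdot 28 \cdot 2 = 336 \cdot 2 = 672$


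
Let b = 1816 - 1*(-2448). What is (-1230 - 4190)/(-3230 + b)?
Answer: -2710/517 ≈ -5.2418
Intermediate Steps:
b = 4264 (b = 1816 + 2448 = 4264)
(-1230 - 4190)/(-3230 + b) = (-1230 - 4190)/(-3230 + 4264) = -5420/1034 = -5420*1/1034 = -2710/517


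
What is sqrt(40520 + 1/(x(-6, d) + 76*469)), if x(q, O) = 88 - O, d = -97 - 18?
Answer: sqrt(5785388916503)/11949 ≈ 201.30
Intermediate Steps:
d = -115
sqrt(40520 + 1/(x(-6, d) + 76*469)) = sqrt(40520 + 1/((88 - 1*(-115)) + 76*469)) = sqrt(40520 + 1/((88 + 115) + 35644)) = sqrt(40520 + 1/(203 + 35644)) = sqrt(40520 + 1/35847) = sqrt(1452520441/35847) = sqrt(5785388916503)/11949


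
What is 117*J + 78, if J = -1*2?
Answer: -156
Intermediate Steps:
J = -2
117*J + 78 = 117*(-2) + 78 = -234 + 78 = -156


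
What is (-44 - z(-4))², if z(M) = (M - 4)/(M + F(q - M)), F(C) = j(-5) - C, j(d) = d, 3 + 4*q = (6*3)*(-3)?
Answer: 35344/25 ≈ 1413.8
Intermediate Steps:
q = -57/4 (q = -¾ + ((6*3)*(-3))/4 = -¾ + (18*(-3))/4 = -¾ + (¼)*(-54) = -¾ - 27/2 = -57/4 ≈ -14.250)
F(C) = -5 - C
z(M) = (-4 + M)/(37/4 + 2*M) (z(M) = (M - 4)/(M + (-5 - (-57/4 - M))) = (-4 + M)/(M + (-5 + (57/4 + M))) = (-4 + M)/(M + (37/4 + M)) = (-4 + M)/(37/4 + 2*M))
(-44 - z(-4))² = (-44 - 4*(-4 - 4)/(37 + 8*(-4)))² = (-44 - 4*(-8)/(37 - 32))² = (-44 - 4*(-8)/5)² = (-44 - 1*(-32/5))² = (-44 + 32/5)² = (-188/5)² = 35344/25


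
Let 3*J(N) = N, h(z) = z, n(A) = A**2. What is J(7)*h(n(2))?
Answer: 28/3 ≈ 9.3333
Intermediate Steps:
J(N) = N/3
J(7)*h(n(2)) = ((1/3)*7)*2**2 = (7/3)*4 = 28/3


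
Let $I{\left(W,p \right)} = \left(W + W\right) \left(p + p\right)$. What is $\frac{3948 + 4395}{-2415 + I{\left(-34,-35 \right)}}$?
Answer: $\frac{8343}{2345} \approx 3.5578$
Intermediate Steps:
$I{\left(W,p \right)} = 4 W p$ ($I{\left(W,p \right)} = 2 W 2 p = 4 W p$)
$\frac{3948 + 4395}{-2415 + I{\left(-34,-35 \right)}} = \frac{3948 + 4395}{-2415 + 4 \left(-34\right) \left(-35\right)} = \frac{8343}{-2415 + 4760} = \frac{8343}{2345}$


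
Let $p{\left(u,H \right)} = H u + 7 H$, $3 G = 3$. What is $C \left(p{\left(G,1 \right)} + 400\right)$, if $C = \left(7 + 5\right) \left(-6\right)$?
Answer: $-29376$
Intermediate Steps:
$G = 1$ ($G = \frac{1}{3} \cdot 3 = 1$)
$p{\left(u,H \right)} = 7 H + H u$
$C = -72$ ($C = 12 \left(-6\right) = -72$)
$C \left(p{\left(G,1 \right)} + 400\right) = - 72 \left(1 \left(7 + 1\right) + 400\right) = - 72 \left(1 \cdot 8 + 400\right) = - 72 \left(8 + 400\right) = \left(-72\right) 408 = -29376$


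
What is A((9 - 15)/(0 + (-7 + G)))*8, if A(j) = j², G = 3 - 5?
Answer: 32/9 ≈ 3.5556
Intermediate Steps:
G = -2
A((9 - 15)/(0 + (-7 + G)))*8 = ((9 - 15)/(0 + (-7 - 2)))²*8 = (-6/(0 - 9))²*8 = (-6/(-9))²*8 = (-6*(-⅑))²*8 = (⅔)²*8 = (4/9)*8 = 32/9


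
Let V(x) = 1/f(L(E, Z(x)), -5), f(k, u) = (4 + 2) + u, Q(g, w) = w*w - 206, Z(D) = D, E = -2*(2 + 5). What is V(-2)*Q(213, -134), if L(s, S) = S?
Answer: 17750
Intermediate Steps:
E = -14 (E = -2*7 = -14)
Q(g, w) = -206 + w**2 (Q(g, w) = w**2 - 206 = -206 + w**2)
f(k, u) = 6 + u
V(x) = 1 (V(x) = 1/(6 - 5) = 1/1 = 1)
V(-2)*Q(213, -134) = 1*(-206 + (-134)**2) = 1*(-206 + 17956) = 1*17750 = 17750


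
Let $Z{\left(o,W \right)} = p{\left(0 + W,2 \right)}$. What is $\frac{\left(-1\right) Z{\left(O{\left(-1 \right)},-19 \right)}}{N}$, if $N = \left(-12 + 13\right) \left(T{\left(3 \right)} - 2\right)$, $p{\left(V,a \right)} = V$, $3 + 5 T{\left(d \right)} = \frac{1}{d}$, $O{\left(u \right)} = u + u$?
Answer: $- \frac{15}{2} \approx -7.5$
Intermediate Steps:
$O{\left(u \right)} = 2 u$
$T{\left(d \right)} = - \frac{3}{5} + \frac{1}{5 d}$
$Z{\left(o,W \right)} = W$ ($Z{\left(o,W \right)} = 0 + W = W$)
$N = - \frac{38}{15}$ ($N = \left(-12 + 13\right) \left(\frac{1 - 9}{5 \cdot 3} - 2\right) = 1 \left(\frac{1}{5} \cdot \frac{1}{3} \left(1 - 9\right) - 2\right) = 1 \left(\frac{1}{5} \cdot \frac{1}{3} \left(-8\right) - 2\right) = 1 \left(- \frac{8}{15} - 2\right) = 1 \left(- \frac{38}{15}\right) = - \frac{38}{15} \approx -2.5333$)
$\frac{\left(-1\right) Z{\left(O{\left(-1 \right)},-19 \right)}}{N} = \frac{\left(-1\right) \left(-19\right)}{- \frac{38}{15}} = 19 \left(- \frac{15}{38}\right) = - \frac{15}{2}$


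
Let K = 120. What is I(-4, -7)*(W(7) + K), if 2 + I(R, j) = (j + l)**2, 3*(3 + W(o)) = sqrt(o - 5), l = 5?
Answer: 234 + 2*sqrt(2)/3 ≈ 234.94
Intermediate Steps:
W(o) = -3 + sqrt(-5 + o)/3 (W(o) = -3 + sqrt(o - 5)/3 = -3 + sqrt(-5 + o)/3)
I(R, j) = -2 + (5 + j)**2 (I(R, j) = -2 + (j + 5)**2 = -2 + (5 + j)**2)
I(-4, -7)*(W(7) + K) = (-2 + (5 - 7)**2)*((-3 + sqrt(-5 + 7)/3) + 120) = (-2 + (-2)**2)*((-3 + sqrt(2)/3) + 120) = (-2 + 4)*(117 + sqrt(2)/3) = 2*(117 + sqrt(2)/3) = 234 + 2*sqrt(2)/3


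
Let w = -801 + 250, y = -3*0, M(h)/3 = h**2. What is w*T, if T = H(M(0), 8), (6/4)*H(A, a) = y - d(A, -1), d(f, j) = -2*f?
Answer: 0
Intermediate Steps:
M(h) = 3*h**2
y = 0
w = -551
H(A, a) = 4*A/3 (H(A, a) = 2*(0 - (-2)*A)/3 = 2*(0 + 2*A)/3 = 2*(2*A)/3 = 4*A/3)
T = 0 (T = 4*(3*0**2)/3 = 4*(3*0)/3 = (4/3)*0 = 0)
w*T = -551*0 = 0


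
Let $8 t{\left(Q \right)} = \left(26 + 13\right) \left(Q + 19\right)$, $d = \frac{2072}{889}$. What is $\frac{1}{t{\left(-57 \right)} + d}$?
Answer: $- \frac{508}{92923} \approx -0.0054669$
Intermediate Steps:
$d = \frac{296}{127}$ ($d = 2072 \cdot \frac{1}{889} = \frac{296}{127} \approx 2.3307$)
$t{\left(Q \right)} = \frac{741}{8} + \frac{39 Q}{8}$ ($t{\left(Q \right)} = \frac{\left(26 + 13\right) \left(Q + 19\right)}{8} = \frac{39 \left(19 + Q\right)}{8} = \frac{741 + 39 Q}{8} = \frac{741}{8} + \frac{39 Q}{8}$)
$\frac{1}{t{\left(-57 \right)} + d} = \frac{1}{\left(\frac{741}{8} + \frac{39}{8} \left(-57\right)\right) + \frac{296}{127}} = \frac{1}{\left(\frac{741}{8} - \frac{2223}{8}\right) + \frac{296}{127}} = \frac{1}{- \frac{741}{4} + \frac{296}{127}} = \frac{1}{- \frac{92923}{508}} = - \frac{508}{92923}$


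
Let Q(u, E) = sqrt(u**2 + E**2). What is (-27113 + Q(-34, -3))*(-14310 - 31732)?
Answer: 1248336746 - 46042*sqrt(1165) ≈ 1.2468e+9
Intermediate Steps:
Q(u, E) = sqrt(E**2 + u**2)
(-27113 + Q(-34, -3))*(-14310 - 31732) = (-27113 + sqrt((-3)**2 + (-34)**2))*(-14310 - 31732) = (-27113 + sqrt(9 + 1156))*(-46042) = (-27113 + sqrt(1165))*(-46042) = 1248336746 - 46042*sqrt(1165)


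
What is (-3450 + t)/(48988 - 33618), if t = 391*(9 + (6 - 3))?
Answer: 621/7685 ≈ 0.080807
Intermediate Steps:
t = 4692 (t = 391*(9 + 3) = 391*12 = 4692)
(-3450 + t)/(48988 - 33618) = (-3450 + 4692)/(48988 - 33618) = 1242/15370 = 1242*(1/15370) = 621/7685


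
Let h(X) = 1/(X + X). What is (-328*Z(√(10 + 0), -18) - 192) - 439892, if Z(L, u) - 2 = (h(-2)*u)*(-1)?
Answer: -439264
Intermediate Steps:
h(X) = 1/(2*X)
Z(L, u) = 2 + u/4 (Z(L, u) = 2 + (((½)/(-2))*u)*(-1) = 2 + (((½)*(-½))*u)*(-1) = 2 - u/4*(-1) = 2 + u/4)
(-328*Z(√(10 + 0), -18) - 192) - 439892 = (-328*(2 + (¼)*(-18)) - 192) - 439892 = (-328*(2 - 9/2) - 192) - 439892 = (-328*(-5/2) - 192) - 439892 = (820 - 192) - 439892 = 628 - 439892 = -439264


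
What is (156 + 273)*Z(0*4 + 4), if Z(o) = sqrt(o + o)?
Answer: 858*sqrt(2) ≈ 1213.4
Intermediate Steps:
Z(o) = sqrt(2)*sqrt(o) (Z(o) = sqrt(2*o) = sqrt(2)*sqrt(o))
(156 + 273)*Z(0*4 + 4) = (156 + 273)*(sqrt(2)*sqrt(0*4 + 4)) = 429*(sqrt(2)*sqrt(0 + 4)) = 429*(sqrt(2)*sqrt(4)) = 429*(sqrt(2)*2) = 429*(2*sqrt(2)) = 858*sqrt(2)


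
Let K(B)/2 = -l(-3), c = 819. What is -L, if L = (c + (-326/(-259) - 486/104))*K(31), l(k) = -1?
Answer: -10984307/6734 ≈ -1631.2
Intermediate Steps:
K(B) = 2 (K(B) = 2*(-1*(-1)) = 2*1 = 2)
L = 10984307/6734 (L = (819 + (-326/(-259) - 486/104))*2 = (819 + (-326*(-1/259) - 486*1/104))*2 = (819 + (326/259 - 243/52))*2 = (819 - 45985/13468)*2 = (10984307/13468)*2 = 10984307/6734 ≈ 1631.2)
-L = -1*10984307/6734 = -10984307/6734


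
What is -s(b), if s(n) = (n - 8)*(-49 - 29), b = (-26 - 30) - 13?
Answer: -6006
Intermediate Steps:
b = -69 (b = -56 - 13 = -69)
s(n) = 624 - 78*n (s(n) = (-8 + n)*(-78) = 624 - 78*n)
-s(b) = -(624 - 78*(-69)) = -(624 + 5382) = -1*6006 = -6006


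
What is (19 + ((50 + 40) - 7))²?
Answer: 10404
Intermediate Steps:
(19 + ((50 + 40) - 7))² = (19 + (90 - 7))² = (19 + 83)² = 102² = 10404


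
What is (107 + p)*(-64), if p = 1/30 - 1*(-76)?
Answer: -175712/15 ≈ -11714.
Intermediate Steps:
p = 2281/30 (p = 1/30 + 76 = 2281/30 ≈ 76.033)
(107 + p)*(-64) = (107 + 2281/30)*(-64) = (5491/30)*(-64) = -175712/15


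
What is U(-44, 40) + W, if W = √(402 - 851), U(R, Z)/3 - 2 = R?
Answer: -126 + I*√449 ≈ -126.0 + 21.19*I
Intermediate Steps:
U(R, Z) = 6 + 3*R
W = I*√449 (W = √(-449) = I*√449 ≈ 21.19*I)
U(-44, 40) + W = (6 + 3*(-44)) + I*√449 = (6 - 132) + I*√449 = -126 + I*√449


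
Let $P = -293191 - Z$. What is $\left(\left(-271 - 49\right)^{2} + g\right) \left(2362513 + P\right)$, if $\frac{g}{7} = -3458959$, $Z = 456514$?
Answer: $-38885305688904$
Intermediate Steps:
$P = -749705$ ($P = -293191 - 456514 = -749705$)
$g = -24212713$ ($g = 7 \left(-3458959\right) = -24212713$)
$\left(\left(-271 - 49\right)^{2} + g\right) \left(2362513 + P\right) = \left(\left(-271 - 49\right)^{2} - 24212713\right) \left(2362513 - 749705\right) = \left(\left(-320\right)^{2} - 24212713\right) 1612808 = \left(102400 - 24212713\right) 1612808 = \left(-24110313\right) 1612808 = -38885305688904$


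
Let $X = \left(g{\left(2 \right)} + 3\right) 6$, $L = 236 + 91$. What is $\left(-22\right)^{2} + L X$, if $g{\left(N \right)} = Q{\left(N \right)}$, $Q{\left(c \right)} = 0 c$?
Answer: $6370$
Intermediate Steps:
$Q{\left(c \right)} = 0$
$g{\left(N \right)} = 0$
$L = 327$
$X = 18$ ($X = \left(0 + 3\right) 6 = 3 \cdot 6 = 18$)
$\left(-22\right)^{2} + L X = \left(-22\right)^{2} + 327 \cdot 18 = 484 + 5886 = 6370$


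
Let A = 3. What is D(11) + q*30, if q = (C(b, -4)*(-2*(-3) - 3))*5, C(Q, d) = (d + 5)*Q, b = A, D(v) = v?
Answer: 1361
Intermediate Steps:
b = 3
C(Q, d) = Q*(5 + d) (C(Q, d) = (5 + d)*Q = Q*(5 + d))
q = 45 (q = ((3*(5 - 4))*(-2*(-3) - 3))*5 = ((3*1)*(6 - 3))*5 = (3*3)*5 = 9*5 = 45)
D(11) + q*30 = 11 + 45*30 = 11 + 1350 = 1361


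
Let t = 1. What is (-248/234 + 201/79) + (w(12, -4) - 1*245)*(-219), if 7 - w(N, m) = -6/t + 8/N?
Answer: 470981543/9243 ≈ 50956.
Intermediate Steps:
w(N, m) = 13 - 8/N (w(N, m) = 7 - (-6/1 + 8/N) = 7 - (-6*1 + 8/N) = 7 - (-6 + 8/N) = 7 + (6 - 8/N) = 13 - 8/N)
(-248/234 + 201/79) + (w(12, -4) - 1*245)*(-219) = (-248/234 + 201/79) + ((13 - 8/12) - 1*245)*(-219) = (-248*1/234 + 201*(1/79)) + ((13 - 8*1/12) - 245)*(-219) = (-124/117 + 201/79) + ((13 - 2/3) - 245)*(-219) = 13721/9243 + (37/3 - 245)*(-219) = 13721/9243 - 698/3*(-219) = 13721/9243 + 50954 = 470981543/9243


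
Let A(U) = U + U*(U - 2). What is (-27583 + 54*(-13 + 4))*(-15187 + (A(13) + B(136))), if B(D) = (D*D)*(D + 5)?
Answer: -72780250445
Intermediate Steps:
B(D) = D²*(5 + D)
A(U) = U + U*(-2 + U)
(-27583 + 54*(-13 + 4))*(-15187 + (A(13) + B(136))) = (-27583 + 54*(-13 + 4))*(-15187 + (13*(-1 + 13) + 136²*(5 + 136))) = (-27583 + 54*(-9))*(-15187 + (13*12 + 18496*141)) = (-27583 - 486)*(-15187 + (156 + 2607936)) = -28069*(-15187 + 2608092) = -28069*2592905 = -72780250445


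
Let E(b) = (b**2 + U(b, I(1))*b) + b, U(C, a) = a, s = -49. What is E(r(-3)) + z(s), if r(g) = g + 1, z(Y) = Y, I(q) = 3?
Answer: -53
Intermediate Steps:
r(g) = 1 + g
E(b) = b**2 + 4*b (E(b) = (b**2 + 3*b) + b = b**2 + 4*b)
E(r(-3)) + z(s) = (1 - 3)*(4 + (1 - 3)) - 49 = -2*(4 - 2) - 49 = -2*2 - 49 = -4 - 49 = -53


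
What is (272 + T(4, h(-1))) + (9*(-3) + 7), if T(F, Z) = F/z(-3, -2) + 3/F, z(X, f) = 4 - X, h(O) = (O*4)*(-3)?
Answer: 7093/28 ≈ 253.32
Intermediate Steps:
h(O) = -12*O (h(O) = (4*O)*(-3) = -12*O)
T(F, Z) = 3/F + F/7 (T(F, Z) = F/(4 - 1*(-3)) + 3/F = F/(4 + 3) + 3/F = F/7 + 3/F = 3/F + F/7)
(272 + T(4, h(-1))) + (9*(-3) + 7) = (272 + (3/4 + (1/7)*4)) + (9*(-3) + 7) = (272 + (3*(1/4) + 4/7)) + (-27 + 7) = (272 + (3/4 + 4/7)) - 20 = (272 + 37/28) - 20 = 7653/28 - 20 = 7093/28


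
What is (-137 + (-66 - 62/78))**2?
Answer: 63170704/1521 ≈ 41532.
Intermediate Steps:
(-137 + (-66 - 62/78))**2 = (-137 + (-66 - 62*1/78))**2 = (-137 + (-66 - 31/39))**2 = (-137 - 2605/39)**2 = (-7948/39)**2 = 63170704/1521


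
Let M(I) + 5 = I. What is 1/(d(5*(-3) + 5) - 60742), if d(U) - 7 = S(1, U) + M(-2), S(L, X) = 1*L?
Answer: -1/60741 ≈ -1.6463e-5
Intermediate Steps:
S(L, X) = L
M(I) = -5 + I
d(U) = 1 (d(U) = 7 + (1 + (-5 - 2)) = 7 + (1 - 7) = 7 - 6 = 1)
1/(d(5*(-3) + 5) - 60742) = 1/(1 - 60742) = 1/(-60741) = -1/60741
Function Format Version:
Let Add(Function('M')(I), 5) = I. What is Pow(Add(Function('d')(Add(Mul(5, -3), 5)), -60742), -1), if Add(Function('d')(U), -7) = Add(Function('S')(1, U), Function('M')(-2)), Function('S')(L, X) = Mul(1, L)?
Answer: Rational(-1, 60741) ≈ -1.6463e-5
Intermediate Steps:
Function('S')(L, X) = L
Function('M')(I) = Add(-5, I)
Function('d')(U) = 1 (Function('d')(U) = Add(7, Add(1, Add(-5, -2))) = Add(7, Add(1, -7)) = Add(7, -6) = 1)
Pow(Add(Function('d')(Add(Mul(5, -3), 5)), -60742), -1) = Pow(Add(1, -60742), -1) = Pow(-60741, -1) = Rational(-1, 60741)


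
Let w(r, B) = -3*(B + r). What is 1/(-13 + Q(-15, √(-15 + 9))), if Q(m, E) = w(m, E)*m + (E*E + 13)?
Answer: -227/158637 - 5*I*√6/52879 ≈ -0.0014309 - 0.00023161*I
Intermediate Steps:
w(r, B) = -3*B - 3*r
Q(m, E) = 13 + E² + m*(-3*E - 3*m) (Q(m, E) = (-3*E - 3*m)*m + (E*E + 13) = m*(-3*E - 3*m) + (E² + 13) = m*(-3*E - 3*m) + (13 + E²) = 13 + E² + m*(-3*E - 3*m))
1/(-13 + Q(-15, √(-15 + 9))) = 1/(-13 + (13 + (√(-15 + 9))² - 3*(-15)*(√(-15 + 9) - 15))) = 1/(-13 + (13 + (√(-6))² - 3*(-15)*(√(-6) - 15))) = 1/(-13 + (13 + (I*√6)² - 3*(-15)*(I*√6 - 15))) = 1/(-13 + (13 - 6 - 3*(-15)*(-15 + I*√6))) = 1/(-13 + (13 - 6 + (-675 + 45*I*√6))) = 1/(-13 + (-668 + 45*I*√6)) = 1/(-681 + 45*I*√6)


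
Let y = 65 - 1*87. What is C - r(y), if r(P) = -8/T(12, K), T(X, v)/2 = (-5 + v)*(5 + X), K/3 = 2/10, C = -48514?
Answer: -9072128/187 ≈ -48514.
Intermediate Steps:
K = ⅗ (K = 3*(2/10) = 3*(2*(⅒)) = 3*(⅕) = ⅗ ≈ 0.60000)
y = -22 (y = 65 - 87 = -22)
T(X, v) = 2*(-5 + v)*(5 + X) (T(X, v) = 2*((-5 + v)*(5 + X)) = 2*(-5 + v)*(5 + X))
r(P) = 10/187 (r(P) = -8/(-50 - 10*12 + 10*(⅗) + 2*12*(⅗)) = -8/(-50 - 120 + 6 + 72/5) = -8/(-748/5) = -8*(-5/748) = 10/187)
C - r(y) = -48514 - 1*10/187 = -48514 - 10/187 = -9072128/187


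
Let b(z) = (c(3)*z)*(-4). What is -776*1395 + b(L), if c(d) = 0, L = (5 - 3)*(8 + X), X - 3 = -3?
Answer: -1082520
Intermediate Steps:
X = 0 (X = 3 - 3 = 0)
L = 16 (L = (5 - 3)*(8 + 0) = 2*8 = 16)
b(z) = 0 (b(z) = (0*z)*(-4) = 0*(-4) = 0)
-776*1395 + b(L) = -776*1395 + 0 = -1082520 + 0 = -1082520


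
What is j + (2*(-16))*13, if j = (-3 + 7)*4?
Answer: -400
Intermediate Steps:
j = 16 (j = 4*4 = 16)
j + (2*(-16))*13 = 16 + (2*(-16))*13 = 16 - 32*13 = 16 - 416 = -400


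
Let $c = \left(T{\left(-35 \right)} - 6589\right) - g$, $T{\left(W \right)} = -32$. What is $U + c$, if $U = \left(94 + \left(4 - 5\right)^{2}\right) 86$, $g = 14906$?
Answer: $-13357$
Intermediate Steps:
$c = -21527$ ($c = \left(-32 - 6589\right) - 14906 = -6621 - 14906 = -21527$)
$U = 8170$ ($U = \left(94 + \left(-1\right)^{2}\right) 86 = \left(94 + 1\right) 86 = 95 \cdot 86 = 8170$)
$U + c = 8170 - 21527 = -13357$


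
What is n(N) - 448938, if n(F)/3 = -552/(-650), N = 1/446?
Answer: -145904022/325 ≈ -4.4894e+5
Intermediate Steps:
N = 1/446 ≈ 0.0022422
n(F) = 828/325 (n(F) = 3*(-552/(-650)) = 3*(-552*(-1/650)) = 3*(276/325) = 828/325)
n(N) - 448938 = 828/325 - 448938 = -145904022/325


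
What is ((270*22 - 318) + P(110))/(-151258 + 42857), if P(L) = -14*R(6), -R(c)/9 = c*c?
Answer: -10158/108401 ≈ -0.093708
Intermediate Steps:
R(c) = -9*c² (R(c) = -9*c*c = -9*c²)
P(L) = 4536 (P(L) = -(-126)*6² = -(-126)*36 = -14*(-324) = 4536)
((270*22 - 318) + P(110))/(-151258 + 42857) = ((270*22 - 318) + 4536)/(-151258 + 42857) = ((5940 - 318) + 4536)/(-108401) = (5622 + 4536)*(-1/108401) = 10158*(-1/108401) = -10158/108401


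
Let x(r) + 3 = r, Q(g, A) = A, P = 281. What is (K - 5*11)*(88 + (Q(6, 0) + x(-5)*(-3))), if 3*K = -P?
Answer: -49952/3 ≈ -16651.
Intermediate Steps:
x(r) = -3 + r
K = -281/3 (K = (-1*281)/3 = (1/3)*(-281) = -281/3 ≈ -93.667)
(K - 5*11)*(88 + (Q(6, 0) + x(-5)*(-3))) = (-281/3 - 5*11)*(88 + (0 + (-3 - 5)*(-3))) = (-281/3 - 55)*(88 + (0 - 8*(-3))) = -446*(88 + (0 + 24))/3 = -446*(88 + 24)/3 = -446/3*112 = -49952/3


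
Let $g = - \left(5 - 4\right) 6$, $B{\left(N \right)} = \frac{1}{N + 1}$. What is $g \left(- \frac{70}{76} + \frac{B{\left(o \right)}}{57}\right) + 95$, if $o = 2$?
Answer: $\frac{5728}{57} \approx 100.49$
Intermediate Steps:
$B{\left(N \right)} = \frac{1}{1 + N}$
$g = -6$ ($g = - 1 \cdot 6 = \left(-1\right) 6 = -6$)
$g \left(- \frac{70}{76} + \frac{B{\left(o \right)}}{57}\right) + 95 = - 6 \left(- \frac{70}{76} + \frac{1}{\left(1 + 2\right) 57}\right) + 95 = - 6 \left(\left(-70\right) \frac{1}{76} + \frac{1}{3} \cdot \frac{1}{57}\right) + 95 = - 6 \left(- \frac{35}{38} + \frac{1}{3} \cdot \frac{1}{57}\right) + 95 = - 6 \left(- \frac{35}{38} + \frac{1}{171}\right) + 95 = \left(-6\right) \left(- \frac{313}{342}\right) + 95 = \frac{313}{57} + 95 = \frac{5728}{57}$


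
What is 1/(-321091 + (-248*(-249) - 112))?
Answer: -1/259451 ≈ -3.8543e-6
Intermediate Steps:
1/(-321091 + (-248*(-249) - 112)) = 1/(-321091 + (61752 - 112)) = 1/(-321091 + 61640) = 1/(-259451) = -1/259451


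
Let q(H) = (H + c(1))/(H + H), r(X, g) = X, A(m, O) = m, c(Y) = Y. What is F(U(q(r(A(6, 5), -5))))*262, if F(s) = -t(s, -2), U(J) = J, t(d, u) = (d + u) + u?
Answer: 5371/6 ≈ 895.17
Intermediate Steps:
t(d, u) = d + 2*u
q(H) = (1 + H)/(2*H) (q(H) = (H + 1)/(H + H) = (1 + H)/((2*H)) = (1 + H)*(1/(2*H)) = (1 + H)/(2*H))
F(s) = 4 - s (F(s) = -(s + 2*(-2)) = -(s - 4) = -(-4 + s) = 4 - s)
F(U(q(r(A(6, 5), -5))))*262 = (4 - (1 + 6)/(2*6))*262 = (4 - 7/(2*6))*262 = (4 - 1*7/12)*262 = (4 - 7/12)*262 = (41/12)*262 = 5371/6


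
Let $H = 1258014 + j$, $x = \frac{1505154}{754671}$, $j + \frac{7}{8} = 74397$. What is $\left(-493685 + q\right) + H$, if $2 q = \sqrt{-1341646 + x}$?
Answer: $\frac{6709801}{8} + \frac{6 i \sqrt{589586615863187}}{251557} \approx 8.3873 \cdot 10^{5} + 579.15 i$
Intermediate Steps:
$j = \frac{595169}{8}$ ($j = - \frac{7}{8} + 74397 = \frac{595169}{8} \approx 74396.0$)
$x = \frac{501718}{251557}$ ($x = 1505154 \cdot \frac{1}{754671} = \frac{501718}{251557} \approx 1.9944$)
$q = \frac{6 i \sqrt{589586615863187}}{251557}$ ($q = \frac{\sqrt{-1341646 + \frac{501718}{251557}}}{2} = \frac{\sqrt{- \frac{337499941104}{251557}}}{2} = \frac{\frac{12}{251557} i \sqrt{589586615863187}}{2} = \frac{6 i \sqrt{589586615863187}}{251557} \approx 579.15 i$)
$H = \frac{10659281}{8}$ ($H = 1258014 + \frac{595169}{8} = \frac{10659281}{8} \approx 1.3324 \cdot 10^{6}$)
$\left(-493685 + q\right) + H = \left(-493685 + \frac{6 i \sqrt{589586615863187}}{251557}\right) + \frac{10659281}{8} = \frac{6709801}{8} + \frac{6 i \sqrt{589586615863187}}{251557}$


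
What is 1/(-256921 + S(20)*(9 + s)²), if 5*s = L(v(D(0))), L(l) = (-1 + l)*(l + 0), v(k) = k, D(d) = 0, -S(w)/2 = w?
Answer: -1/260161 ≈ -3.8438e-6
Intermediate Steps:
S(w) = -2*w
L(l) = l*(-1 + l) (L(l) = (-1 + l)*l = l*(-1 + l))
s = 0 (s = (0*(-1 + 0))/5 = (0*(-1))/5 = (⅕)*0 = 0)
1/(-256921 + S(20)*(9 + s)²) = 1/(-256921 + (-2*20)*(9 + 0)²) = 1/(-256921 - 40*9²) = 1/(-256921 - 40*81) = 1/(-256921 - 3240) = 1/(-260161) = -1/260161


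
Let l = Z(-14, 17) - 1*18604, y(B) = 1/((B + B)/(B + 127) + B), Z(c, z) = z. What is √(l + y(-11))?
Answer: I*√7828900629/649 ≈ 136.33*I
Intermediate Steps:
y(B) = 1/(B + 2*B/(127 + B)) (y(B) = 1/((2*B)/(127 + B) + B) = 1/(2*B/(127 + B) + B) = 1/(B + 2*B/(127 + B)))
l = -18587 (l = 17 - 1*18604 = 17 - 18604 = -18587)
√(l + y(-11)) = √(-18587 + (127 - 11)/((-11)*(129 - 11))) = √(-18587 - 1/11*116/118) = √(-18587 - 1/11*1/118*116) = √(-18587 - 58/649) = √(-12063021/649) = I*√7828900629/649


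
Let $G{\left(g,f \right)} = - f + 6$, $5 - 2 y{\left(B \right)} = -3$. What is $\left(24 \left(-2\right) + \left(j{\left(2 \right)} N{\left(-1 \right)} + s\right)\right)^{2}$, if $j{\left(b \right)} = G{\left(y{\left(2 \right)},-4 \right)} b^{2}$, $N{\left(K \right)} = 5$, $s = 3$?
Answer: $24025$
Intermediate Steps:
$y{\left(B \right)} = 4$ ($y{\left(B \right)} = \frac{5}{2} - - \frac{3}{2} = \frac{5}{2} + \frac{3}{2} = 4$)
$G{\left(g,f \right)} = 6 - f$
$j{\left(b \right)} = 10 b^{2}$ ($j{\left(b \right)} = \left(6 - -4\right) b^{2} = \left(6 + 4\right) b^{2} = 10 b^{2}$)
$\left(24 \left(-2\right) + \left(j{\left(2 \right)} N{\left(-1 \right)} + s\right)\right)^{2} = \left(24 \left(-2\right) + \left(10 \cdot 2^{2} \cdot 5 + 3\right)\right)^{2} = \left(-48 + \left(10 \cdot 4 \cdot 5 + 3\right)\right)^{2} = \left(-48 + \left(40 \cdot 5 + 3\right)\right)^{2} = \left(-48 + \left(200 + 3\right)\right)^{2} = \left(-48 + 203\right)^{2} = 155^{2} = 24025$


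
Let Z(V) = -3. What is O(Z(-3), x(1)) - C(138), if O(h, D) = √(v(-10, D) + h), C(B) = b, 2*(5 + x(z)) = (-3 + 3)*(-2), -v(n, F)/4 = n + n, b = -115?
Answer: 115 + √77 ≈ 123.77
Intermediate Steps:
v(n, F) = -8*n (v(n, F) = -4*(n + n) = -8*n)
x(z) = -5 (x(z) = -5 + ((-3 + 3)*(-2))/2 = -5 + (0*(-2))/2 = -5 + (½)*0 = -5 + 0 = -5)
C(B) = -115
O(h, D) = √(80 + h) (O(h, D) = √(-8*(-10) + h) = √(80 + h))
O(Z(-3), x(1)) - C(138) = √(80 - 3) - 1*(-115) = √77 + 115 = 115 + √77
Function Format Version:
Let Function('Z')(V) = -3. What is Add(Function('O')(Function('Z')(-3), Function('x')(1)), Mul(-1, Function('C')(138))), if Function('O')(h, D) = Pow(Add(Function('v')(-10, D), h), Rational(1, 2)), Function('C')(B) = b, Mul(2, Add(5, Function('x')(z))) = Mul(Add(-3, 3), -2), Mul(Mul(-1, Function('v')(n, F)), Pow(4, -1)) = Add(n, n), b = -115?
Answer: Add(115, Pow(77, Rational(1, 2))) ≈ 123.77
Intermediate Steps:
Function('v')(n, F) = Mul(-8, n) (Function('v')(n, F) = Mul(-4, Add(n, n)) = Mul(-4, Mul(2, n)) = Mul(-8, n))
Function('x')(z) = -5 (Function('x')(z) = Add(-5, Mul(Rational(1, 2), Mul(Add(-3, 3), -2))) = Add(-5, Mul(Rational(1, 2), Mul(0, -2))) = Add(-5, Mul(Rational(1, 2), 0)) = Add(-5, 0) = -5)
Function('C')(B) = -115
Function('O')(h, D) = Pow(Add(80, h), Rational(1, 2)) (Function('O')(h, D) = Pow(Add(Mul(-8, -10), h), Rational(1, 2)) = Pow(Add(80, h), Rational(1, 2)))
Add(Function('O')(Function('Z')(-3), Function('x')(1)), Mul(-1, Function('C')(138))) = Add(Pow(Add(80, -3), Rational(1, 2)), Mul(-1, -115)) = Add(Pow(77, Rational(1, 2)), 115) = Add(115, Pow(77, Rational(1, 2)))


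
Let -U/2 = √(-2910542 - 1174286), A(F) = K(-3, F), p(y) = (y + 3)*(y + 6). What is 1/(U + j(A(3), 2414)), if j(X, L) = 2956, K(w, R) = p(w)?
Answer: 739/6269312 + I*√1021207/6269312 ≈ 0.00011788 + 0.00016119*I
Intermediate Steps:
p(y) = (3 + y)*(6 + y)
K(w, R) = 18 + w² + 9*w
A(F) = 0 (A(F) = 18 + (-3)² + 9*(-3) = 18 + 9 - 27 = 0)
U = -4*I*√1021207 (U = -2*√(-2910542 - 1174286) = -4*I*√1021207 ≈ -4042.2*I)
1/(U + j(A(3), 2414)) = 1/(-4*I*√1021207 + 2956) = 1/(2956 - 4*I*√1021207)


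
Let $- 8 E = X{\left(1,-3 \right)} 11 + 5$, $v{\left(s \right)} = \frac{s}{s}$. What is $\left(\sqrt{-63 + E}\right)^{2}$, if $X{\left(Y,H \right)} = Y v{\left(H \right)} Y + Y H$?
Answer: $- \frac{487}{8} \approx -60.875$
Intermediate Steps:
$v{\left(s \right)} = 1$
$X{\left(Y,H \right)} = Y^{2} + H Y$ ($X{\left(Y,H \right)} = Y 1 Y + Y H = Y Y + H Y = Y^{2} + H Y$)
$E = \frac{17}{8}$ ($E = - \frac{1 \left(-3 + 1\right) 11 + 5}{8} = - \frac{1 \left(-2\right) 11 + 5}{8} = - \frac{\left(-2\right) 11 + 5}{8} = - \frac{-22 + 5}{8} = \left(- \frac{1}{8}\right) \left(-17\right) = \frac{17}{8} \approx 2.125$)
$\left(\sqrt{-63 + E}\right)^{2} = \left(\sqrt{-63 + \frac{17}{8}}\right)^{2} = \left(\sqrt{- \frac{487}{8}}\right)^{2} = \left(\frac{i \sqrt{974}}{4}\right)^{2} = - \frac{487}{8}$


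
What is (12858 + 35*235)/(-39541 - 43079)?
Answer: -21083/82620 ≈ -0.25518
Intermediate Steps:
(12858 + 35*235)/(-39541 - 43079) = (12858 + 8225)/(-82620) = 21083*(-1/82620) = -21083/82620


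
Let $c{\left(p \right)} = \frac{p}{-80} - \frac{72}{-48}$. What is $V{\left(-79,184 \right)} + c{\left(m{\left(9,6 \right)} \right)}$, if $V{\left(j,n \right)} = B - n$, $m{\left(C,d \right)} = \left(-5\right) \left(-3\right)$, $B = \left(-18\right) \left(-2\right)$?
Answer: $- \frac{2347}{16} \approx -146.69$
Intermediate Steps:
$B = 36$
$m{\left(C,d \right)} = 15$
$V{\left(j,n \right)} = 36 - n$
$c{\left(p \right)} = \frac{3}{2} - \frac{p}{80}$ ($c{\left(p \right)} = p \left(- \frac{1}{80}\right) - - \frac{3}{2} = - \frac{p}{80} + \frac{3}{2} = \frac{3}{2} - \frac{p}{80}$)
$V{\left(-79,184 \right)} + c{\left(m{\left(9,6 \right)} \right)} = \left(36 - 184\right) + \left(\frac{3}{2} - \frac{3}{16}\right) = -148 + \frac{21}{16} = - \frac{2347}{16}$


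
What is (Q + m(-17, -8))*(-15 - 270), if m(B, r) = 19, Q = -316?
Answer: 84645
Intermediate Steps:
(Q + m(-17, -8))*(-15 - 270) = (-316 + 19)*(-15 - 270) = -297*(-285) = 84645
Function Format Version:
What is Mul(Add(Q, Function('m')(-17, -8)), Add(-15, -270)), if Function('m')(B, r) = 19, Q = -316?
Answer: 84645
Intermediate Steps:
Mul(Add(Q, Function('m')(-17, -8)), Add(-15, -270)) = Mul(Add(-316, 19), Add(-15, -270)) = Mul(-297, -285) = 84645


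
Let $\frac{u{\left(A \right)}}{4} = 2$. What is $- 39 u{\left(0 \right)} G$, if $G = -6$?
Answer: $1872$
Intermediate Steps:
$u{\left(A \right)} = 8$ ($u{\left(A \right)} = 4 \cdot 2 = 8$)
$- 39 u{\left(0 \right)} G = \left(-39\right) 8 \left(-6\right) = \left(-312\right) \left(-6\right) = 1872$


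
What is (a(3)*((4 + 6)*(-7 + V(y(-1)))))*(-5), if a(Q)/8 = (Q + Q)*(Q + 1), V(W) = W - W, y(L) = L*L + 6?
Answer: 67200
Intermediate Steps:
y(L) = 6 + L² (y(L) = L² + 6 = 6 + L²)
V(W) = 0
a(Q) = 16*Q*(1 + Q) (a(Q) = 8*((Q + Q)*(Q + 1)) = 8*((2*Q)*(1 + Q)) = 8*(2*Q*(1 + Q)) = 16*Q*(1 + Q))
(a(3)*((4 + 6)*(-7 + V(y(-1)))))*(-5) = ((16*3*(1 + 3))*((4 + 6)*(-7 + 0)))*(-5) = ((16*3*4)*(10*(-7)))*(-5) = (192*(-70))*(-5) = -13440*(-5) = 67200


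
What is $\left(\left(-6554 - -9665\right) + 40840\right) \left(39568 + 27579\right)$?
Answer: $2951177797$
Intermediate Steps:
$\left(\left(-6554 - -9665\right) + 40840\right) \left(39568 + 27579\right) = \left(\left(-6554 + 9665\right) + 40840\right) 67147 = \left(3111 + 40840\right) 67147 = 43951 \cdot 67147 = 2951177797$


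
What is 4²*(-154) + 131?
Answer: -2333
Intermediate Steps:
4²*(-154) + 131 = 16*(-154) + 131 = -2464 + 131 = -2333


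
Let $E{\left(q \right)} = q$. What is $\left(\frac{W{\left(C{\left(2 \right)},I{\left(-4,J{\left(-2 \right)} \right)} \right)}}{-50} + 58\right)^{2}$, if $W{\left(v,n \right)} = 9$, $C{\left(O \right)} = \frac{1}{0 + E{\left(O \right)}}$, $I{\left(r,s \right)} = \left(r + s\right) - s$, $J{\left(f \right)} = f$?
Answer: $\frac{8357881}{2500} \approx 3343.2$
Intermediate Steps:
$I{\left(r,s \right)} = r$
$C{\left(O \right)} = \frac{1}{O}$ ($C{\left(O \right)} = \frac{1}{0 + O} = \frac{1}{O}$)
$\left(\frac{W{\left(C{\left(2 \right)},I{\left(-4,J{\left(-2 \right)} \right)} \right)}}{-50} + 58\right)^{2} = \left(\frac{9}{-50} + 58\right)^{2} = \left(9 \left(- \frac{1}{50}\right) + 58\right)^{2} = \left(- \frac{9}{50} + 58\right)^{2} = \left(\frac{2891}{50}\right)^{2} = \frac{8357881}{2500}$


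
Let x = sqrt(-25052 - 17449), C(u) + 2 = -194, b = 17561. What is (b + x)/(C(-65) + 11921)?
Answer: 17561/11725 + I*sqrt(42501)/11725 ≈ 1.4977 + 0.017583*I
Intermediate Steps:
C(u) = -196 (C(u) = -2 - 194 = -196)
x = I*sqrt(42501) (x = sqrt(-42501) = I*sqrt(42501) ≈ 206.16*I)
(b + x)/(C(-65) + 11921) = (17561 + I*sqrt(42501))/(-196 + 11921) = (17561 + I*sqrt(42501))/11725 = (17561 + I*sqrt(42501))*(1/11725) = 17561/11725 + I*sqrt(42501)/11725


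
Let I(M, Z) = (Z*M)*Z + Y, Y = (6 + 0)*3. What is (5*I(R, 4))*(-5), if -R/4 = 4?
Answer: 5950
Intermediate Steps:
Y = 18 (Y = 6*3 = 18)
R = -16 (R = -4*4 = -16)
I(M, Z) = 18 + M*Z² (I(M, Z) = (Z*M)*Z + 18 = (M*Z)*Z + 18 = M*Z² + 18 = 18 + M*Z²)
(5*I(R, 4))*(-5) = (5*(18 - 16*4²))*(-5) = (5*(18 - 16*16))*(-5) = (5*(18 - 256))*(-5) = (5*(-238))*(-5) = -1190*(-5) = 5950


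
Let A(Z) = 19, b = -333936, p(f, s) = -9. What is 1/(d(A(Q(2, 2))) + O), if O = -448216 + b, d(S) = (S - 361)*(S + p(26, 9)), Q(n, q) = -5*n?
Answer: -1/785572 ≈ -1.2730e-6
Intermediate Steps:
d(S) = (-361 + S)*(-9 + S) (d(S) = (S - 361)*(S - 9) = (-361 + S)*(-9 + S))
O = -782152 (O = -448216 - 333936 = -782152)
1/(d(A(Q(2, 2))) + O) = 1/((3249 + 19**2 - 370*19) - 782152) = 1/((3249 + 361 - 7030) - 782152) = 1/(-3420 - 782152) = 1/(-785572) = -1/785572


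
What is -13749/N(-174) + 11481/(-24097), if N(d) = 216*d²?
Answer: -25137546983/52528375584 ≈ -0.47855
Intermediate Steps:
-13749/N(-174) + 11481/(-24097) = -13749/(216*(-174)²) + 11481/(-24097) = -13749/(216*30276) + 11481*(-1/24097) = -13749/6539616 - 11481/24097 = -13749*1/6539616 - 11481/24097 = -4583/2179872 - 11481/24097 = -25137546983/52528375584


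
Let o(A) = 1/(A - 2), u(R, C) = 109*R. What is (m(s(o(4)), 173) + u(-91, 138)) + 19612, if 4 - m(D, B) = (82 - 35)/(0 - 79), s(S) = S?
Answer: 766110/79 ≈ 9697.6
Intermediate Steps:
o(A) = 1/(-2 + A)
m(D, B) = 363/79 (m(D, B) = 4 - (82 - 35)/(0 - 79) = 4 - 47/(-79) = 4 - 47*(-1)/79 = 4 - 1*(-47/79) = 4 + 47/79 = 363/79)
(m(s(o(4)), 173) + u(-91, 138)) + 19612 = (363/79 + 109*(-91)) + 19612 = (363/79 - 9919) + 19612 = -783238/79 + 19612 = 766110/79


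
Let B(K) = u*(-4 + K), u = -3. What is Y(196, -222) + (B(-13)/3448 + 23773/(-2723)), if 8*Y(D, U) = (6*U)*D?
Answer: -306479323567/9388904 ≈ -32643.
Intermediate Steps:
B(K) = 12 - 3*K (B(K) = -3*(-4 + K) = 12 - 3*K)
Y(D, U) = 3*D*U/4 (Y(D, U) = ((6*U)*D)/8 = (6*D*U)/8 = 3*D*U/4)
Y(196, -222) + (B(-13)/3448 + 23773/(-2723)) = (¾)*196*(-222) + ((12 - 3*(-13))/3448 + 23773/(-2723)) = -32634 + ((12 + 39)*(1/3448) + 23773*(-1/2723)) = -32634 + (51*(1/3448) - 23773/2723) = -32634 + (51/3448 - 23773/2723) = -32634 - 81830431/9388904 = -306479323567/9388904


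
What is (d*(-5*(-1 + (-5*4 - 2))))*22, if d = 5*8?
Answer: 101200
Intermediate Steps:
d = 40
(d*(-5*(-1 + (-5*4 - 2))))*22 = (40*(-5*(-1 + (-5*4 - 2))))*22 = (40*(-5*(-1 + (-20 - 2))))*22 = (40*(-5*(-1 - 22)))*22 = (40*(-5*(-23)))*22 = (40*115)*22 = 4600*22 = 101200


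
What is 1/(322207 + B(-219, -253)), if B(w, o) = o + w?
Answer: 1/321735 ≈ 3.1081e-6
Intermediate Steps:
1/(322207 + B(-219, -253)) = 1/(322207 + (-253 - 219)) = 1/(322207 - 472) = 1/321735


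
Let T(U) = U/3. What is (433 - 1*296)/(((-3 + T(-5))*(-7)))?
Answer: 411/98 ≈ 4.1939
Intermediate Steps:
T(U) = U/3 (T(U) = U*(⅓) = U/3)
(433 - 1*296)/(((-3 + T(-5))*(-7))) = (433 - 1*296)/(((-3 + (⅓)*(-5))*(-7))) = (433 - 296)/(((-3 - 5/3)*(-7))) = 137/((-14/3*(-7))) = 137/(98/3) = 137*(3/98) = 411/98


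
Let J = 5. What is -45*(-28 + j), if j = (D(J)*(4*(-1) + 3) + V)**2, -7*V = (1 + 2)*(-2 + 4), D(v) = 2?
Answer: 43740/49 ≈ 892.65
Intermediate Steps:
V = -6/7 (V = -(1 + 2)*(-2 + 4)/7 = -3*2/7 = -1/7*6 = -6/7 ≈ -0.85714)
j = 400/49 (j = (2*(4*(-1) + 3) - 6/7)**2 = (2*(-4 + 3) - 6/7)**2 = (2*(-1) - 6/7)**2 = (-2 - 6/7)**2 = (-20/7)**2 = 400/49 ≈ 8.1633)
-45*(-28 + j) = -45*(-28 + 400/49) = -45*(-972/49) = 43740/49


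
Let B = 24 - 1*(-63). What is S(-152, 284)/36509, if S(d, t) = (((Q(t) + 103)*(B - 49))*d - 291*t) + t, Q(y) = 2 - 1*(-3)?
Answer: -706168/36509 ≈ -19.342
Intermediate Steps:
B = 87 (B = 24 + 63 = 87)
Q(y) = 5 (Q(y) = 2 + 3 = 5)
S(d, t) = -290*t + 4104*d (S(d, t) = (((5 + 103)*(87 - 49))*d - 291*t) + t = ((108*38)*d - 291*t) + t = (4104*d - 291*t) + t = (-291*t + 4104*d) + t = -290*t + 4104*d)
S(-152, 284)/36509 = (-290*284 + 4104*(-152))/36509 = (-82360 - 623808)*(1/36509) = -706168*1/36509 = -706168/36509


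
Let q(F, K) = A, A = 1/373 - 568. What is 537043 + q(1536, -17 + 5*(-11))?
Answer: 200105176/373 ≈ 5.3648e+5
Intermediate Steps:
A = -211863/373 (A = 1/373 - 568 = -211863/373 ≈ -568.00)
q(F, K) = -211863/373
537043 + q(1536, -17 + 5*(-11)) = 537043 - 211863/373 = 200105176/373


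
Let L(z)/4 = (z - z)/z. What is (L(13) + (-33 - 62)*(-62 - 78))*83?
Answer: 1103900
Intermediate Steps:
L(z) = 0 (L(z) = 4*((z - z)/z) = 4*(0/z) = 4*0 = 0)
(L(13) + (-33 - 62)*(-62 - 78))*83 = (0 + (-33 - 62)*(-62 - 78))*83 = (0 - 95*(-140))*83 = (0 + 13300)*83 = 13300*83 = 1103900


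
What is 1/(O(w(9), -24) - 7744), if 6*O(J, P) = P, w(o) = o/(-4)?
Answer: -1/7748 ≈ -0.00012907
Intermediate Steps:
w(o) = -o/4 (w(o) = o*(-1/4) = -o/4)
O(J, P) = P/6
1/(O(w(9), -24) - 7744) = 1/((1/6)*(-24) - 7744) = 1/(-4 - 7744) = 1/(-7748) = -1/7748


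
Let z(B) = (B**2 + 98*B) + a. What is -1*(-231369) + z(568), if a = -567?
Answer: 609090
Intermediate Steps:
z(B) = -567 + B**2 + 98*B (z(B) = (B**2 + 98*B) - 567 = -567 + B**2 + 98*B)
-1*(-231369) + z(568) = -1*(-231369) + (-567 + 568**2 + 98*568) = 231369 + (-567 + 322624 + 55664) = 231369 + 377721 = 609090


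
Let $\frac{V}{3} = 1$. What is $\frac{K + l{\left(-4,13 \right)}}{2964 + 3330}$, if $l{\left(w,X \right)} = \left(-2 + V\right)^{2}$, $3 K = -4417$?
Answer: $- \frac{2207}{9441} \approx -0.23377$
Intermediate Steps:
$K = - \frac{4417}{3}$ ($K = \frac{1}{3} \left(-4417\right) = - \frac{4417}{3} \approx -1472.3$)
$V = 3$ ($V = 3 \cdot 1 = 3$)
$l{\left(w,X \right)} = 1$ ($l{\left(w,X \right)} = \left(-2 + 3\right)^{2} = 1^{2} = 1$)
$\frac{K + l{\left(-4,13 \right)}}{2964 + 3330} = \frac{- \frac{4417}{3} + 1}{2964 + 3330} = - \frac{4414}{3 \cdot 6294} = \left(- \frac{4414}{3}\right) \frac{1}{6294} = - \frac{2207}{9441}$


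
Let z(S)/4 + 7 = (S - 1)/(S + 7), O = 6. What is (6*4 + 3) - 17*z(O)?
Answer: 6199/13 ≈ 476.85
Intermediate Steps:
z(S) = -28 + 4*(-1 + S)/(7 + S) (z(S) = -28 + 4*((S - 1)/(S + 7)) = -28 + 4*((-1 + S)/(7 + S)) = -28 + 4*(-1 + S)/(7 + S))
(6*4 + 3) - 17*z(O) = (6*4 + 3) - 136*(-25 - 3*6)/(7 + 6) = (24 + 3) - 136*(-25 - 18)/13 = 27 - 136*(-43)/13 = 27 - 17*(-344/13) = 27 + 5848/13 = 6199/13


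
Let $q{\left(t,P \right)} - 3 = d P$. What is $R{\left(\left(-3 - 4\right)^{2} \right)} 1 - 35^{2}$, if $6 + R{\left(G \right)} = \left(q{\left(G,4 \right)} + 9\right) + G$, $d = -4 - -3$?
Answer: $-1174$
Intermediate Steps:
$d = -1$ ($d = -4 + 3 = -1$)
$q{\left(t,P \right)} = 3 - P$
$R{\left(G \right)} = 2 + G$ ($R{\left(G \right)} = -6 + \left(\left(\left(3 - 4\right) + 9\right) + G\right) = -6 + \left(\left(-1 + 9\right) + G\right) = -6 + \left(8 + G\right) = 2 + G$)
$R{\left(\left(-3 - 4\right)^{2} \right)} 1 - 35^{2} = \left(2 + \left(-3 - 4\right)^{2}\right) 1 - 35^{2} = \left(2 + \left(-7\right)^{2}\right) 1 - 1225 = \left(2 + 49\right) 1 - 1225 = 51 \cdot 1 - 1225 = 51 - 1225 = -1174$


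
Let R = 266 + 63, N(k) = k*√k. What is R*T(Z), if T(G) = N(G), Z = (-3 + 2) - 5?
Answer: -1974*I*√6 ≈ -4835.3*I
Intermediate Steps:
N(k) = k^(3/2)
R = 329
Z = -6 (Z = -1 - 5 = -6)
T(G) = G^(3/2)
R*T(Z) = 329*(-6)^(3/2) = 329*(-6*I*√6) = -1974*I*√6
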